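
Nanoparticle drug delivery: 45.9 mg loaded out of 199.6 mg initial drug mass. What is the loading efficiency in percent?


Drug loading efficiency = (drug loaded / drug initial) * 100
DLE = 45.9 / 199.6 * 100
DLE = 0.23 * 100
DLE = 23.0%

23.0


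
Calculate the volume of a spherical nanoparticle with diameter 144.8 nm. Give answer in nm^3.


Radius r = 144.8/2 = 72.4 nm
Volume V = (4/3) * pi * r^3
V = (4/3) * pi * (72.4)^3
V = 1589660.23 nm^3

1589660.23


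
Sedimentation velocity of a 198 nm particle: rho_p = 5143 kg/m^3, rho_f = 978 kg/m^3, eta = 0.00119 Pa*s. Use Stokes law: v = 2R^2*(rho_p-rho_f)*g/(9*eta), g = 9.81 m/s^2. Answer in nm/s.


Radius R = 198/2 nm = 9.9e-08 m
Density difference = 5143 - 978 = 4165 kg/m^3
v = 2 * R^2 * (rho_p - rho_f) * g / (9 * eta)
v = 2 * (9.9e-08)^2 * 4165 * 9.81 / (9 * 0.00119)
v = 7.47816e-08 m/s = 74.7816 nm/s

74.7816


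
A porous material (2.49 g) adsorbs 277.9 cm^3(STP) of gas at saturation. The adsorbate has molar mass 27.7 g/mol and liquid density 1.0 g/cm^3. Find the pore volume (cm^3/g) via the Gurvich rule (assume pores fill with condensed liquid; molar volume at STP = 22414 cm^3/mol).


Moles adsorbed n = V_ads / 22414 = 277.9 / 22414 = 1.239850e-02 mol
Liquid volume V_liq = n * M / rho_liq = 1.239850e-02 * 27.7 / 1.0 = 0.34344 cm^3
Specific pore volume V_pore = V_liq / m_sample = 0.34344 / 2.49
V_pore = 0.1379 cm^3/g

0.1379


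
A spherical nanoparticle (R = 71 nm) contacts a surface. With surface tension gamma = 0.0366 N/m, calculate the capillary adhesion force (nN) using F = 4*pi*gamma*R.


Convert radius: R = 71 nm = 7.1e-08 m
F = 4 * pi * gamma * R
F = 4 * pi * 0.0366 * 7.1e-08
F = 3.2655e-08 N = 32.655 nN

32.655


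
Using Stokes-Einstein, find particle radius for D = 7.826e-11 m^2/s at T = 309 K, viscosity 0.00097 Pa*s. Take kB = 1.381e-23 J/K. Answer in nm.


Stokes-Einstein: R = kB*T / (6*pi*eta*D)
R = 1.381e-23 * 309 / (6 * pi * 0.00097 * 7.826e-11)
R = 2.98222e-09 m = 2.98 nm

2.98


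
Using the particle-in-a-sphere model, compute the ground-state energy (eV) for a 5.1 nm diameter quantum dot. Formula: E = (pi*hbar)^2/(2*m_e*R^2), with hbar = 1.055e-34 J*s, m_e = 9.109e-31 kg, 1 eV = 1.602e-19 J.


Radius R = 5.1/2 = 2.55 nm = 2.55e-09 m
E = (pi * 1.055e-34)^2 / (2 * 9.109e-31 * (2.55e-09)^2)
E(J) = 9.27307e-21
E = E(J) / 1.602e-19 = 0.0579 eV

0.0579


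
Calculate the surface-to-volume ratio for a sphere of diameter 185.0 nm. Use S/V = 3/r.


Radius r = 185.0/2 = 92.5 nm
S/V = 3 / r = 3 / 92.5
S/V = 0.0324 nm^-1

0.0324


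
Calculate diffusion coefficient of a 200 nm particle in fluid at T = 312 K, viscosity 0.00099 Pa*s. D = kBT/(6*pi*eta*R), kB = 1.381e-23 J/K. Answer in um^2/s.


Radius R = 200/2 = 100 nm = 1e-07 m
D = kB*T / (6*pi*eta*R)
D = 1.381e-23 * 312 / (6 * pi * 0.00099 * 1e-07)
D = 2.30894e-12 m^2/s = 2.309 um^2/s

2.309


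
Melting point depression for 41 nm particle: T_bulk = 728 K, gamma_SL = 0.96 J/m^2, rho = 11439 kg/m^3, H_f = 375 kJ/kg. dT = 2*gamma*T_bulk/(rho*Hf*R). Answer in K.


Radius R = 41/2 = 20.5 nm = 2.05e-08 m
Convert H_f = 375 kJ/kg = 375000 J/kg
dT = 2 * gamma_SL * T_bulk / (rho * H_f * R)
dT = 2 * 0.96 * 728 / (11439 * 375000 * 2.05e-08)
dT = 15.9 K

15.9


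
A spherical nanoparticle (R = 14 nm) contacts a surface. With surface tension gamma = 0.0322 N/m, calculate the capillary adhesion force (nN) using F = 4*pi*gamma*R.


Convert radius: R = 14 nm = 1.4e-08 m
F = 4 * pi * gamma * R
F = 4 * pi * 0.0322 * 1.4e-08
F = 5.66492e-09 N = 5.6649 nN

5.6649


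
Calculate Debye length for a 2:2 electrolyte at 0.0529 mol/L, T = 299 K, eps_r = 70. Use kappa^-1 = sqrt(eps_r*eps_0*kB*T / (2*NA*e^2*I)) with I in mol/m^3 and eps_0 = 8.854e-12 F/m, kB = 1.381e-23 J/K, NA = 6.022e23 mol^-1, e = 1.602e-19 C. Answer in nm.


Ionic strength I = 0.0529 * 2^2 * 1000 = 211.6 mol/m^3
kappa^-1 = sqrt(70 * 8.854e-12 * 1.381e-23 * 299 / (2 * 6.022e23 * (1.602e-19)^2 * 211.6))
kappa^-1 = 0.626 nm

0.626


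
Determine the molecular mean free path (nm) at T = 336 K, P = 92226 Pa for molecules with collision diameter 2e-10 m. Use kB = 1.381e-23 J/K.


Mean free path: lambda = kB*T / (sqrt(2) * pi * d^2 * P)
lambda = 1.381e-23 * 336 / (sqrt(2) * pi * (2e-10)^2 * 92226)
lambda = 2.8311e-07 m
lambda = 283.11 nm

283.11


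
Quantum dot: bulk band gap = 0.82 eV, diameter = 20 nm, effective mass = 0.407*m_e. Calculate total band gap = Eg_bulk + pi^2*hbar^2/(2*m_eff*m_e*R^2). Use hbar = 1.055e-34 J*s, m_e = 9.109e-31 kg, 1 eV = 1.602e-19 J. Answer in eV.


Radius R = 20/2 nm = 1e-08 m
Confinement energy dE = pi^2 * hbar^2 / (2 * m_eff * m_e * R^2)
dE = pi^2 * (1.055e-34)^2 / (2 * 0.407 * 9.109e-31 * (1e-08)^2) J, divided by 1.602e-19 J/eV
dE = 0.0092 eV
Total band gap = E_g(bulk) + dE = 0.82 + 0.0092 = 0.8292 eV

0.8292


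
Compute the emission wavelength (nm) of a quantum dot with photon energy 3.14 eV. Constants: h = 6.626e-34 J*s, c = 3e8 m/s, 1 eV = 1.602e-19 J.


Convert energy: E = 3.14 eV = 3.14 * 1.602e-19 = 5.03028e-19 J
lambda = h*c / E = 6.626e-34 * 3e8 / 5.03028e-19
lambda = 3.95167e-07 m = 395.2 nm

395.2


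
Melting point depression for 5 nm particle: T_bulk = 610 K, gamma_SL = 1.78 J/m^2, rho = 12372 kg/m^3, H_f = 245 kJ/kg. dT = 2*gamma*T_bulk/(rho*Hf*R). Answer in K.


Radius R = 5/2 = 2.5 nm = 2.5e-09 m
Convert H_f = 245 kJ/kg = 245000 J/kg
dT = 2 * gamma_SL * T_bulk / (rho * H_f * R)
dT = 2 * 1.78 * 610 / (12372 * 245000 * 2.5e-09)
dT = 286.6 K

286.6


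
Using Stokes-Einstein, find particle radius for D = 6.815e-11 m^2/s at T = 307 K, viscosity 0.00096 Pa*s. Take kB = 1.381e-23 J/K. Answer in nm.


Stokes-Einstein: R = kB*T / (6*pi*eta*D)
R = 1.381e-23 * 307 / (6 * pi * 0.00096 * 6.815e-11)
R = 3.4379e-09 m = 3.44 nm

3.44


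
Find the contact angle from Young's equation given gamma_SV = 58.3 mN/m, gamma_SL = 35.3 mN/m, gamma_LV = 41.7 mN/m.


cos(theta) = (gamma_SV - gamma_SL) / gamma_LV
cos(theta) = (58.3 - 35.3) / 41.7
cos(theta) = 0.551559
theta = arccos(0.551559) = 56.53 degrees

56.53


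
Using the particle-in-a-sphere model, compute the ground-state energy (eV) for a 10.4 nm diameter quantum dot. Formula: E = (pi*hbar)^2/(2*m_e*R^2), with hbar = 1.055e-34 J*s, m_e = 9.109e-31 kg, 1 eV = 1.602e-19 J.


Radius R = 10.4/2 = 5.2 nm = 5.2e-09 m
E = (pi * 1.055e-34)^2 / (2 * 9.109e-31 * (5.2e-09)^2)
E(J) = 2.22996e-21
E = E(J) / 1.602e-19 = 0.0139 eV

0.0139


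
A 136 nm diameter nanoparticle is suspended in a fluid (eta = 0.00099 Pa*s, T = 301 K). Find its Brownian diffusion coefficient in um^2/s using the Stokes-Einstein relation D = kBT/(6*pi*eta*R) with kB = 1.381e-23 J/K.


Radius R = 136/2 = 68 nm = 6.8e-08 m
D = kB*T / (6*pi*eta*R)
D = 1.381e-23 * 301 / (6 * pi * 0.00099 * 6.8e-08)
D = 3.27578e-12 m^2/s = 3.276 um^2/s

3.276


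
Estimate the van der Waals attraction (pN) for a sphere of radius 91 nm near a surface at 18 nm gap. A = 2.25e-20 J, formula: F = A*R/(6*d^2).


Convert to SI: R = 91 nm = 9.1e-08 m, d = 18 nm = 1.8e-08 m
F = A * R / (6 * d^2)
F = 2.25e-20 * 9.1e-08 / (6 * (1.8e-08)^2)
F = 1.05324e-12 N = 1.053 pN

1.053


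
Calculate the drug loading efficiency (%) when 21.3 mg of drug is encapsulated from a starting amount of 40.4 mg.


Drug loading efficiency = (drug loaded / drug initial) * 100
DLE = 21.3 / 40.4 * 100
DLE = 0.5272 * 100
DLE = 52.72%

52.72


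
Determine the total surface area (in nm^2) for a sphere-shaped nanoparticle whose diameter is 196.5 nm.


Radius r = 196.5/2 = 98.25 nm
Surface area SA = 4 * pi * r^2
SA = 4 * pi * (98.25)^2
SA = 121303.96 nm^2

121303.96


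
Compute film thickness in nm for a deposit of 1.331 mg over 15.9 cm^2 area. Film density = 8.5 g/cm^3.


Convert: m = 1.331 mg = 1.3310e-06 kg, A = 15.9 cm^2 = 1.5900e-03 m^2, rho = 8.5 g/cm^3 = 8500 kg/m^3
t = m / (A * rho)
t = 1.3310e-06 / (1.5900e-03 * 8500)
t = 9.8483e-08 m = 98.5 nm

98.5


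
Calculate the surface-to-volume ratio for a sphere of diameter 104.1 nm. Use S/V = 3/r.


Radius r = 104.1/2 = 52.05 nm
S/V = 3 / r = 3 / 52.05
S/V = 0.0576 nm^-1

0.0576


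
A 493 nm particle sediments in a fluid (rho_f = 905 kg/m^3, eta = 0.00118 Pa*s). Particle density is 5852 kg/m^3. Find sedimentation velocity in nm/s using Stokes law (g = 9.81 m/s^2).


Radius R = 493/2 nm = 2.465e-07 m
Density difference = 5852 - 905 = 4947 kg/m^3
v = 2 * R^2 * (rho_p - rho_f) * g / (9 * eta)
v = 2 * (2.465e-07)^2 * 4947 * 9.81 / (9 * 0.00118)
v = 5.55329e-07 m/s = 555.3289 nm/s

555.3289


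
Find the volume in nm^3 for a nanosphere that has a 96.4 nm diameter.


Radius r = 96.4/2 = 48.2 nm
Volume V = (4/3) * pi * r^3
V = (4/3) * pi * (48.2)^3
V = 469061.43 nm^3

469061.43


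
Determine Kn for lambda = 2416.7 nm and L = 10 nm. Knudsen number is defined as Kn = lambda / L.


Knudsen number Kn = lambda / L
Kn = 2416.7 / 10
Kn = 241.67

241.67


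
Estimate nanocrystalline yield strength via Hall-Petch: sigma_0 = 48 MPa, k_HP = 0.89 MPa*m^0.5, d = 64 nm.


d = 64 nm = 6.4e-08 m
sqrt(d) = 0.0002529822
Hall-Petch contribution = k / sqrt(d) = 0.89 / 0.0002529822 = 3518.0 MPa
sigma = sigma_0 + k/sqrt(d) = 48 + 3518.0 = 3566.0 MPa

3566.0


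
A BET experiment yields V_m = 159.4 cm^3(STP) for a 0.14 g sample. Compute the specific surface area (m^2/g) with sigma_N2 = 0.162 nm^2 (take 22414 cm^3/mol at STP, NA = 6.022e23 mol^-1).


Number of moles in monolayer = V_m / 22414 = 159.4 / 22414 = 0.00711163
Number of molecules = moles * NA = 0.00711163 * 6.022e23
SA = molecules * sigma / mass
SA = (159.4 / 22414) * 6.022e23 * 0.162e-18 / 0.14
SA = 4955.6 m^2/g

4955.6


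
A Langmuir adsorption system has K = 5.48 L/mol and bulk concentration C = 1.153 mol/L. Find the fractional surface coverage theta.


Langmuir isotherm: theta = K*C / (1 + K*C)
K*C = 5.48 * 1.153 = 6.31844
theta = 6.31844 / (1 + 6.31844) = 6.31844 / 7.31844
theta = 0.8634

0.8634


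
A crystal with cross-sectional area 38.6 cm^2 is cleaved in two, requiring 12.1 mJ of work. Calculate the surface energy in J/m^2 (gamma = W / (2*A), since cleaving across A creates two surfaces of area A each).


Convert: A = 38.6 cm^2 = 0.00386 m^2, W = 12.1 mJ = 0.0121 J
Cleaving exposes two faces of area A, so total new surface = 2*A and gamma = W / (2*A)
gamma = 0.0121 / (2 * 0.00386)
gamma = 1.567 J/m^2

1.567


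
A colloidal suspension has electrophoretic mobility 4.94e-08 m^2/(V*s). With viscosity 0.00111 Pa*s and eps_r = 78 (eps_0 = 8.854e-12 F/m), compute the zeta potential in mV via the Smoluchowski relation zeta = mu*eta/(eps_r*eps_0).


Smoluchowski equation: zeta = mu * eta / (eps_r * eps_0)
zeta = 4.94e-08 * 0.00111 / (78 * 8.854e-12)
zeta = 0.079399 V = 79.4 mV

79.4


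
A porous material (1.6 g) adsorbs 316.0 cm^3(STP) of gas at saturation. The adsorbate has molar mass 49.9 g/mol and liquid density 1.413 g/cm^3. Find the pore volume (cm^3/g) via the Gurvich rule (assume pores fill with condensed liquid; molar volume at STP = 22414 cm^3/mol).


Moles adsorbed n = V_ads / 22414 = 316.0 / 22414 = 1.409833e-02 mol
Liquid volume V_liq = n * M / rho_liq = 1.409833e-02 * 49.9 / 1.413 = 0.49788 cm^3
Specific pore volume V_pore = V_liq / m_sample = 0.49788 / 1.6
V_pore = 0.3112 cm^3/g

0.3112


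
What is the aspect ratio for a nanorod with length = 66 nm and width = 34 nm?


Aspect ratio AR = length / diameter
AR = 66 / 34
AR = 1.94

1.94


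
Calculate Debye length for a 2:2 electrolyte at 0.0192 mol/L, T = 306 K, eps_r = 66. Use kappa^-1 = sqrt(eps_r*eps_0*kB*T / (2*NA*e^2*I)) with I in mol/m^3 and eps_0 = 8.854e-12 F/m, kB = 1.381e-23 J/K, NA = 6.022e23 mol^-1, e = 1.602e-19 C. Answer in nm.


Ionic strength I = 0.0192 * 2^2 * 1000 = 76.8 mol/m^3
kappa^-1 = sqrt(66 * 8.854e-12 * 1.381e-23 * 306 / (2 * 6.022e23 * (1.602e-19)^2 * 76.8))
kappa^-1 = 1.02 nm

1.02


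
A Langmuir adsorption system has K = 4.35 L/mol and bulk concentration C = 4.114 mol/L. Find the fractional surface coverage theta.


Langmuir isotherm: theta = K*C / (1 + K*C)
K*C = 4.35 * 4.114 = 17.8959
theta = 17.8959 / (1 + 17.8959) = 17.8959 / 18.8959
theta = 0.9471

0.9471


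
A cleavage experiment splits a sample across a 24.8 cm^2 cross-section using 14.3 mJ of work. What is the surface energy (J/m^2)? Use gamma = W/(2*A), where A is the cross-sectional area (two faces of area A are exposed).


Convert: A = 24.8 cm^2 = 0.00248 m^2, W = 14.3 mJ = 0.0143 J
Cleaving exposes two faces of area A, so total new surface = 2*A and gamma = W / (2*A)
gamma = 0.0143 / (2 * 0.00248)
gamma = 2.883 J/m^2

2.883


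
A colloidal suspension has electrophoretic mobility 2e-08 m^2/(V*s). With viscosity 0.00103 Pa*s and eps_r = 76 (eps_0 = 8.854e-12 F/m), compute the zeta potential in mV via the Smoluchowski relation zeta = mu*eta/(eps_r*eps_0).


Smoluchowski equation: zeta = mu * eta / (eps_r * eps_0)
zeta = 2e-08 * 0.00103 / (76 * 8.854e-12)
zeta = 0.030614 V = 30.61 mV

30.61


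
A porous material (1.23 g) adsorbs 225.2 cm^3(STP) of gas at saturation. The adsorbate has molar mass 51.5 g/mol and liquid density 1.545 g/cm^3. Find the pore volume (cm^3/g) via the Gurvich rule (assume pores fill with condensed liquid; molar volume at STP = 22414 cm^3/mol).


Moles adsorbed n = V_ads / 22414 = 225.2 / 22414 = 1.004729e-02 mol
Liquid volume V_liq = n * M / rho_liq = 1.004729e-02 * 51.5 / 1.545 = 0.33491 cm^3
Specific pore volume V_pore = V_liq / m_sample = 0.33491 / 1.23
V_pore = 0.2723 cm^3/g

0.2723


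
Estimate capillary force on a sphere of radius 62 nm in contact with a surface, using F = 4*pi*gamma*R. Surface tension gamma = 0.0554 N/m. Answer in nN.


Convert radius: R = 62 nm = 6.2e-08 m
F = 4 * pi * gamma * R
F = 4 * pi * 0.0554 * 6.2e-08
F = 4.3163e-08 N = 43.163 nN

43.163


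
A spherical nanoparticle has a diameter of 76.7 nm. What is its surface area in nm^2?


Radius r = 76.7/2 = 38.35 nm
Surface area SA = 4 * pi * r^2
SA = 4 * pi * (38.35)^2
SA = 18481.64 nm^2

18481.64


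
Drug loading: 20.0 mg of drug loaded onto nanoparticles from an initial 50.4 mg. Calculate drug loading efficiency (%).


Drug loading efficiency = (drug loaded / drug initial) * 100
DLE = 20.0 / 50.4 * 100
DLE = 0.3968 * 100
DLE = 39.68%

39.68


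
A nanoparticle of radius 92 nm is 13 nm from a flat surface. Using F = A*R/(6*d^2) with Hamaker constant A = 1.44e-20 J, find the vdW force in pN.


Convert to SI: R = 92 nm = 9.2e-08 m, d = 13 nm = 1.3e-08 m
F = A * R / (6 * d^2)
F = 1.44e-20 * 9.2e-08 / (6 * (1.3e-08)^2)
F = 1.30651e-12 N = 1.307 pN

1.307


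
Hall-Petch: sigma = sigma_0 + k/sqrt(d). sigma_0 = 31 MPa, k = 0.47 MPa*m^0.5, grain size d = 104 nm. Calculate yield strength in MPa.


d = 104 nm = 1.04e-07 m
sqrt(d) = 0.0003224903
Hall-Petch contribution = k / sqrt(d) = 0.47 / 0.0003224903 = 1457.4 MPa
sigma = sigma_0 + k/sqrt(d) = 31 + 1457.4 = 1488.4 MPa

1488.4


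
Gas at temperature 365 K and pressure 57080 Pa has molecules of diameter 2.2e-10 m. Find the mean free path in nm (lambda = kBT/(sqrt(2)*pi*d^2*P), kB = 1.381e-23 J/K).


Mean free path: lambda = kB*T / (sqrt(2) * pi * d^2 * P)
lambda = 1.381e-23 * 365 / (sqrt(2) * pi * (2.2e-10)^2 * 57080)
lambda = 4.10669e-07 m
lambda = 410.67 nm

410.67


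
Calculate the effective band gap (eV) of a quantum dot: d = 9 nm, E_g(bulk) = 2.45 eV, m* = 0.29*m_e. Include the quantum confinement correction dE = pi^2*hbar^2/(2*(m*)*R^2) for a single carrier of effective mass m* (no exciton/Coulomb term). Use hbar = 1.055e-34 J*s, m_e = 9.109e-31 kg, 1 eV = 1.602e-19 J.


Radius R = 9/2 nm = 4.5e-09 m
Confinement energy dE = pi^2 * hbar^2 / (2 * m_eff * m_e * R^2)
dE = pi^2 * (1.055e-34)^2 / (2 * 0.29 * 9.109e-31 * (4.5e-09)^2) J, divided by 1.602e-19 J/eV
dE = 0.0641 eV
Total band gap = E_g(bulk) + dE = 2.45 + 0.0641 = 2.5141 eV

2.5141


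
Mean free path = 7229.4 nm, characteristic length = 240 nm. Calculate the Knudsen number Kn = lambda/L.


Knudsen number Kn = lambda / L
Kn = 7229.4 / 240
Kn = 30.1225

30.1225


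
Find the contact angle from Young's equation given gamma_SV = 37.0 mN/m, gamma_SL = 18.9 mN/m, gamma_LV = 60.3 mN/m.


cos(theta) = (gamma_SV - gamma_SL) / gamma_LV
cos(theta) = (37.0 - 18.9) / 60.3
cos(theta) = 0.300166
theta = arccos(0.300166) = 72.53 degrees

72.53


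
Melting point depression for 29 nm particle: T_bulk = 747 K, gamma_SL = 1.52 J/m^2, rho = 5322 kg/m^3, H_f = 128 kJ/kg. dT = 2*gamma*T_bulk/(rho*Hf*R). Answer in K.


Radius R = 29/2 = 14.5 nm = 1.45e-08 m
Convert H_f = 128 kJ/kg = 128000 J/kg
dT = 2 * gamma_SL * T_bulk / (rho * H_f * R)
dT = 2 * 1.52 * 747 / (5322 * 128000 * 1.45e-08)
dT = 229.9 K

229.9


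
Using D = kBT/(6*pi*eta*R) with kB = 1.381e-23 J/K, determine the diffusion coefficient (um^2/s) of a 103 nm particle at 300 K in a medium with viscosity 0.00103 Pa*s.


Radius R = 103/2 = 51.5 nm = 5.15e-08 m
D = kB*T / (6*pi*eta*R)
D = 1.381e-23 * 300 / (6 * pi * 0.00103 * 5.15e-08)
D = 4.14352e-12 m^2/s = 4.144 um^2/s

4.144


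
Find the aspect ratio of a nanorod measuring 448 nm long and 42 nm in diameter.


Aspect ratio AR = length / diameter
AR = 448 / 42
AR = 10.67

10.67


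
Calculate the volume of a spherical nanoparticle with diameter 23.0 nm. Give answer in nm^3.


Radius r = 23.0/2 = 11.5 nm
Volume V = (4/3) * pi * r^3
V = (4/3) * pi * (11.5)^3
V = 6370.63 nm^3

6370.63


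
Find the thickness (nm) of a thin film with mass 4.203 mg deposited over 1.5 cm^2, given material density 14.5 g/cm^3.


Convert: m = 4.203 mg = 4.2030e-06 kg, A = 1.5 cm^2 = 1.5000e-04 m^2, rho = 14.5 g/cm^3 = 14500 kg/m^3
t = m / (A * rho)
t = 4.2030e-06 / (1.5000e-04 * 14500)
t = 1.9324e-06 m = 1932.4 nm

1932.4


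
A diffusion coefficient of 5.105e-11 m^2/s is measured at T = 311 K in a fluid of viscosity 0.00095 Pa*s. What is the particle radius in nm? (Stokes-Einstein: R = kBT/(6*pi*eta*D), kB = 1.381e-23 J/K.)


Stokes-Einstein: R = kB*T / (6*pi*eta*D)
R = 1.381e-23 * 311 / (6 * pi * 0.00095 * 5.105e-11)
R = 4.69822e-09 m = 4.7 nm

4.7


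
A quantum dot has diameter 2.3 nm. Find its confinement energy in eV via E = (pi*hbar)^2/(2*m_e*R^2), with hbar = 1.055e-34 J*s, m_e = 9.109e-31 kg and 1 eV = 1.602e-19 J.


Radius R = 2.3/2 = 1.15 nm = 1.15e-09 m
E = (pi * 1.055e-34)^2 / (2 * 9.109e-31 * (1.15e-09)^2)
E(J) = 4.55941e-20
E = E(J) / 1.602e-19 = 0.2846 eV

0.2846


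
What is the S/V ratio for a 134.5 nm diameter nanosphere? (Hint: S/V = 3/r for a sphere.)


Radius r = 134.5/2 = 67.25 nm
S/V = 3 / r = 3 / 67.25
S/V = 0.0446 nm^-1

0.0446


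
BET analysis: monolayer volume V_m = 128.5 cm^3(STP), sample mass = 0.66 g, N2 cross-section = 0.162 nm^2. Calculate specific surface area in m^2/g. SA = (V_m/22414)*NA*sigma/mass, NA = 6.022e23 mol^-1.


Number of moles in monolayer = V_m / 22414 = 128.5 / 22414 = 0.00573302
Number of molecules = moles * NA = 0.00573302 * 6.022e23
SA = molecules * sigma / mass
SA = (128.5 / 22414) * 6.022e23 * 0.162e-18 / 0.66
SA = 847.4 m^2/g

847.4


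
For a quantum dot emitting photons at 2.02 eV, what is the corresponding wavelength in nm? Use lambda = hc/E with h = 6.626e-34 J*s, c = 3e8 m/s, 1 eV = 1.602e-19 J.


Convert energy: E = 2.02 eV = 2.02 * 1.602e-19 = 3.23604e-19 J
lambda = h*c / E = 6.626e-34 * 3e8 / 3.23604e-19
lambda = 6.14269e-07 m = 614.3 nm

614.3


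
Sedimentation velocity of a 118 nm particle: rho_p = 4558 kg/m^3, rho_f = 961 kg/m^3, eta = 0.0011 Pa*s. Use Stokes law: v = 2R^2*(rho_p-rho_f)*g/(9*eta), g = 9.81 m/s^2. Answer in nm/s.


Radius R = 118/2 nm = 5.9e-08 m
Density difference = 4558 - 961 = 3597 kg/m^3
v = 2 * R^2 * (rho_p - rho_f) * g / (9 * eta)
v = 2 * (5.9e-08)^2 * 3597 * 9.81 / (9 * 0.0011)
v = 2.48147e-08 m/s = 24.8147 nm/s

24.8147


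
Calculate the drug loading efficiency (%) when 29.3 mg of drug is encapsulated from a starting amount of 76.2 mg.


Drug loading efficiency = (drug loaded / drug initial) * 100
DLE = 29.3 / 76.2 * 100
DLE = 0.3845 * 100
DLE = 38.45%

38.45


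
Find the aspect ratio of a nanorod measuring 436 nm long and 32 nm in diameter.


Aspect ratio AR = length / diameter
AR = 436 / 32
AR = 13.62

13.62


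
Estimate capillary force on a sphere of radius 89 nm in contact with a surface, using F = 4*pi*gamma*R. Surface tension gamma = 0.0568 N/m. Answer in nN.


Convert radius: R = 89 nm = 8.9e-08 m
F = 4 * pi * gamma * R
F = 4 * pi * 0.0568 * 8.9e-08
F = 6.35255e-08 N = 63.5255 nN

63.5255


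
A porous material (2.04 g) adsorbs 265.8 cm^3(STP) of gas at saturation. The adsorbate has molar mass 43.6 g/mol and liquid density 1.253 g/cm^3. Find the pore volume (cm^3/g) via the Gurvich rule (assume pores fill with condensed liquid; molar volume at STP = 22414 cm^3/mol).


Moles adsorbed n = V_ads / 22414 = 265.8 / 22414 = 1.185866e-02 mol
Liquid volume V_liq = n * M / rho_liq = 1.185866e-02 * 43.6 / 1.253 = 0.41264 cm^3
Specific pore volume V_pore = V_liq / m_sample = 0.41264 / 2.04
V_pore = 0.2023 cm^3/g

0.2023


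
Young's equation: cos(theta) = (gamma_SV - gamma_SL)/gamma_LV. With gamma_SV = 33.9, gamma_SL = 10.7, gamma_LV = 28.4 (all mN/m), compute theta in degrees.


cos(theta) = (gamma_SV - gamma_SL) / gamma_LV
cos(theta) = (33.9 - 10.7) / 28.4
cos(theta) = 0.816901
theta = arccos(0.816901) = 35.22 degrees

35.22


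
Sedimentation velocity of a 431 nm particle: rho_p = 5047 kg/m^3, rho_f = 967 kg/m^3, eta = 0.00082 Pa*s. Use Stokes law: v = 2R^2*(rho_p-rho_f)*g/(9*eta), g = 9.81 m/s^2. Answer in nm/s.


Radius R = 431/2 nm = 2.155e-07 m
Density difference = 5047 - 967 = 4080 kg/m^3
v = 2 * R^2 * (rho_p - rho_f) * g / (9 * eta)
v = 2 * (2.155e-07)^2 * 4080 * 9.81 / (9 * 0.00082)
v = 5.03729e-07 m/s = 503.7295 nm/s

503.7295


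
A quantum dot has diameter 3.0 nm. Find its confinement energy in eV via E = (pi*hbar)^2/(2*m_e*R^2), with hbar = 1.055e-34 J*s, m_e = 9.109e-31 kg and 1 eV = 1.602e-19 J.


Radius R = 3.0/2 = 1.5 nm = 1.5e-09 m
E = (pi * 1.055e-34)^2 / (2 * 9.109e-31 * (1.5e-09)^2)
E(J) = 2.67992e-20
E = E(J) / 1.602e-19 = 0.1673 eV

0.1673


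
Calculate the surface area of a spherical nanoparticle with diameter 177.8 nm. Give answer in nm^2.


Radius r = 177.8/2 = 88.9 nm
Surface area SA = 4 * pi * r^2
SA = 4 * pi * (88.9)^2
SA = 99314.67 nm^2

99314.67


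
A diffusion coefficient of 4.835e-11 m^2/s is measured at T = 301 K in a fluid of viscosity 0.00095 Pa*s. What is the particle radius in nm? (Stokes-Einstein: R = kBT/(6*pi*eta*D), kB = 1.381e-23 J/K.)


Stokes-Einstein: R = kB*T / (6*pi*eta*D)
R = 1.381e-23 * 301 / (6 * pi * 0.00095 * 4.835e-11)
R = 4.80108e-09 m = 4.8 nm

4.8


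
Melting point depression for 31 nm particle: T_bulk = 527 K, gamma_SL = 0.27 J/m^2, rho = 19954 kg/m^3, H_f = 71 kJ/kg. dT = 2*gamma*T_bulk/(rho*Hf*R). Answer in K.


Radius R = 31/2 = 15.5 nm = 1.55e-08 m
Convert H_f = 71 kJ/kg = 71000 J/kg
dT = 2 * gamma_SL * T_bulk / (rho * H_f * R)
dT = 2 * 0.27 * 527 / (19954 * 71000 * 1.55e-08)
dT = 13.0 K

13.0


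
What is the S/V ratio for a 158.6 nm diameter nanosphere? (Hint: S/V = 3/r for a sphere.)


Radius r = 158.6/2 = 79.3 nm
S/V = 3 / r = 3 / 79.3
S/V = 0.0378 nm^-1

0.0378


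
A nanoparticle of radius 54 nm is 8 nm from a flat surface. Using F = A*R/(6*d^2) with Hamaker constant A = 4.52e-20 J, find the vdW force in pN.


Convert to SI: R = 54 nm = 5.4e-08 m, d = 8 nm = 8e-09 m
F = A * R / (6 * d^2)
F = 4.52e-20 * 5.4e-08 / (6 * (8e-09)^2)
F = 6.35625e-12 N = 6.356 pN

6.356


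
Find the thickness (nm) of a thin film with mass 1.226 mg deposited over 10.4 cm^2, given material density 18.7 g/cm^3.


Convert: m = 1.226 mg = 1.2260e-06 kg, A = 10.4 cm^2 = 1.0400e-03 m^2, rho = 18.7 g/cm^3 = 18700 kg/m^3
t = m / (A * rho)
t = 1.2260e-06 / (1.0400e-03 * 18700)
t = 6.3040e-08 m = 63.0 nm

63.0


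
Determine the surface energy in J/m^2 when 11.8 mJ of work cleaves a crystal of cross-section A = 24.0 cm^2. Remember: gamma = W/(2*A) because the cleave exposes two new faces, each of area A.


Convert: A = 24.0 cm^2 = 0.0024 m^2, W = 11.8 mJ = 0.0118 J
Cleaving exposes two faces of area A, so total new surface = 2*A and gamma = W / (2*A)
gamma = 0.0118 / (2 * 0.0024)
gamma = 2.458 J/m^2

2.458


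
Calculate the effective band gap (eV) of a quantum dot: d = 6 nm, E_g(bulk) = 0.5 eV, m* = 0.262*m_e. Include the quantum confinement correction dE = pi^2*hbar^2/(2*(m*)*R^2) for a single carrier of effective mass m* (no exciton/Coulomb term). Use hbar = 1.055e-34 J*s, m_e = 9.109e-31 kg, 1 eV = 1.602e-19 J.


Radius R = 6/2 nm = 3e-09 m
Confinement energy dE = pi^2 * hbar^2 / (2 * m_eff * m_e * R^2)
dE = pi^2 * (1.055e-34)^2 / (2 * 0.262 * 9.109e-31 * (3e-09)^2) J, divided by 1.602e-19 J/eV
dE = 0.1596 eV
Total band gap = E_g(bulk) + dE = 0.5 + 0.1596 = 0.6596 eV

0.6596


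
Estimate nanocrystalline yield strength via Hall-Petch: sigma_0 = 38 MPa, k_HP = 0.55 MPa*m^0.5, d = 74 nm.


d = 74 nm = 7.4e-08 m
sqrt(d) = 0.0002720294
Hall-Petch contribution = k / sqrt(d) = 0.55 / 0.0002720294 = 2021.8 MPa
sigma = sigma_0 + k/sqrt(d) = 38 + 2021.8 = 2059.8 MPa

2059.8


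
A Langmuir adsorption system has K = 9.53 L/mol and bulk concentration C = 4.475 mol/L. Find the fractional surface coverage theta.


Langmuir isotherm: theta = K*C / (1 + K*C)
K*C = 9.53 * 4.475 = 42.64675
theta = 42.64675 / (1 + 42.64675) = 42.64675 / 43.64675
theta = 0.9771

0.9771


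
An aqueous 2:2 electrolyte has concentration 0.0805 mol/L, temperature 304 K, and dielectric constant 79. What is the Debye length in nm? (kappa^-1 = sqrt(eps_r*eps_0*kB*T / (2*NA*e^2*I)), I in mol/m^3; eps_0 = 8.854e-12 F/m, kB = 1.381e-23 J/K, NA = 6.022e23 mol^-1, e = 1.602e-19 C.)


Ionic strength I = 0.0805 * 2^2 * 1000 = 322 mol/m^3
kappa^-1 = sqrt(79 * 8.854e-12 * 1.381e-23 * 304 / (2 * 6.022e23 * (1.602e-19)^2 * 322))
kappa^-1 = 0.543 nm

0.543


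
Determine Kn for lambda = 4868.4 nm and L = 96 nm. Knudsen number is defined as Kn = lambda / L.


Knudsen number Kn = lambda / L
Kn = 4868.4 / 96
Kn = 50.7125

50.7125


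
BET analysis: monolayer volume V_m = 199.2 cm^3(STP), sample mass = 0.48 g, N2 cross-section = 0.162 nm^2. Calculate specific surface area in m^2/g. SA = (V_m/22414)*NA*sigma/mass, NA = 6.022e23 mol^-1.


Number of moles in monolayer = V_m / 22414 = 199.2 / 22414 = 0.0088873
Number of molecules = moles * NA = 0.0088873 * 6.022e23
SA = molecules * sigma / mass
SA = (199.2 / 22414) * 6.022e23 * 0.162e-18 / 0.48
SA = 1806.3 m^2/g

1806.3


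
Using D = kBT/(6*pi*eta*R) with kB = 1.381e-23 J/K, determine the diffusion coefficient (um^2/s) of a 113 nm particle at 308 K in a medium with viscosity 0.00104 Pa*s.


Radius R = 113/2 = 56.5 nm = 5.65e-08 m
D = kB*T / (6*pi*eta*R)
D = 1.381e-23 * 308 / (6 * pi * 0.00104 * 5.65e-08)
D = 3.84027e-12 m^2/s = 3.84 um^2/s

3.84


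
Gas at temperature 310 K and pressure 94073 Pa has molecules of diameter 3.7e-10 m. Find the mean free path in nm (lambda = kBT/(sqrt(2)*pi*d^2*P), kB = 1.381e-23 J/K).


Mean free path: lambda = kB*T / (sqrt(2) * pi * d^2 * P)
lambda = 1.381e-23 * 310 / (sqrt(2) * pi * (3.7e-10)^2 * 94073)
lambda = 7.48208e-08 m
lambda = 74.82 nm

74.82


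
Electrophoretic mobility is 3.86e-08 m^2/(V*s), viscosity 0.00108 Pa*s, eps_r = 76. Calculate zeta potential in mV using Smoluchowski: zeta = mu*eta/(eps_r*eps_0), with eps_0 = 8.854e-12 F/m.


Smoluchowski equation: zeta = mu * eta / (eps_r * eps_0)
zeta = 3.86e-08 * 0.00108 / (76 * 8.854e-12)
zeta = 0.061952 V = 61.95 mV

61.95


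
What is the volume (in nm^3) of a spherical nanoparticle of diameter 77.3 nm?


Radius r = 77.3/2 = 38.65 nm
Volume V = (4/3) * pi * r^3
V = (4/3) * pi * (38.65)^3
V = 241845.0 nm^3

241845.0


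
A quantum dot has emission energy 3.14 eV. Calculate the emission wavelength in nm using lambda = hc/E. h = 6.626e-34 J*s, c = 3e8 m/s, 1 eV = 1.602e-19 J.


Convert energy: E = 3.14 eV = 3.14 * 1.602e-19 = 5.03028e-19 J
lambda = h*c / E = 6.626e-34 * 3e8 / 5.03028e-19
lambda = 3.95167e-07 m = 395.2 nm

395.2


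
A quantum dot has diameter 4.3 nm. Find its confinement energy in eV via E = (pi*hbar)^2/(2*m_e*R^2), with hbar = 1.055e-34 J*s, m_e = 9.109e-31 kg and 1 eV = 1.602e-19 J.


Radius R = 4.3/2 = 2.15 nm = 2.15e-09 m
E = (pi * 1.055e-34)^2 / (2 * 9.109e-31 * (2.15e-09)^2)
E(J) = 1.30445e-20
E = E(J) / 1.602e-19 = 0.0814 eV

0.0814


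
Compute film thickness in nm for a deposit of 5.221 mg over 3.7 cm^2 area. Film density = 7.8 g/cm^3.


Convert: m = 5.221 mg = 5.2210e-06 kg, A = 3.7 cm^2 = 3.7000e-04 m^2, rho = 7.8 g/cm^3 = 7800 kg/m^3
t = m / (A * rho)
t = 5.2210e-06 / (3.7000e-04 * 7800)
t = 1.8091e-06 m = 1809.1 nm

1809.1


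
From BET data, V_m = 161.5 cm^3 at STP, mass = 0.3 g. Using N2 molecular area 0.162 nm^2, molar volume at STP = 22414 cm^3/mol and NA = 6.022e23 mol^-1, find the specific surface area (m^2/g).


Number of moles in monolayer = V_m / 22414 = 161.5 / 22414 = 0.00720532
Number of molecules = moles * NA = 0.00720532 * 6.022e23
SA = molecules * sigma / mass
SA = (161.5 / 22414) * 6.022e23 * 0.162e-18 / 0.3
SA = 2343.1 m^2/g

2343.1


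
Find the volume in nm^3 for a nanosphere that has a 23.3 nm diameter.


Radius r = 23.3/2 = 11.65 nm
Volume V = (4/3) * pi * r^3
V = (4/3) * pi * (11.65)^3
V = 6623.18 nm^3

6623.18


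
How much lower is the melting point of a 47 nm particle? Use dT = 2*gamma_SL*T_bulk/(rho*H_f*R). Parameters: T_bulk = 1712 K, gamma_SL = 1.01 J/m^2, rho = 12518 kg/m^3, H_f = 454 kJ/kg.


Radius R = 47/2 = 23.5 nm = 2.35e-08 m
Convert H_f = 454 kJ/kg = 454000 J/kg
dT = 2 * gamma_SL * T_bulk / (rho * H_f * R)
dT = 2 * 1.01 * 1712 / (12518 * 454000 * 2.35e-08)
dT = 25.9 K

25.9


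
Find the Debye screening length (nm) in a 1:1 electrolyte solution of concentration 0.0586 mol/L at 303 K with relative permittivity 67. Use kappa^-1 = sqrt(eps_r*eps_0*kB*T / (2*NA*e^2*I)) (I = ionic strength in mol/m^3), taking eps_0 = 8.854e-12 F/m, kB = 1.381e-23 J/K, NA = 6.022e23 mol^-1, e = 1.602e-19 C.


Ionic strength I = 0.0586 * 1^2 * 1000 = 58.6 mol/m^3
kappa^-1 = sqrt(67 * 8.854e-12 * 1.381e-23 * 303 / (2 * 6.022e23 * (1.602e-19)^2 * 58.6))
kappa^-1 = 1.171 nm

1.171


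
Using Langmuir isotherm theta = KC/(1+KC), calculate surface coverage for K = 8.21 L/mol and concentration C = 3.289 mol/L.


Langmuir isotherm: theta = K*C / (1 + K*C)
K*C = 8.21 * 3.289 = 27.00269
theta = 27.00269 / (1 + 27.00269) = 27.00269 / 28.00269
theta = 0.9643

0.9643


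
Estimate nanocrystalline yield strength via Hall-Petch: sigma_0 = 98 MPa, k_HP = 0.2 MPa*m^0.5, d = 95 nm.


d = 95 nm = 9.5e-08 m
sqrt(d) = 0.0003082207
Hall-Petch contribution = k / sqrt(d) = 0.2 / 0.0003082207 = 648.9 MPa
sigma = sigma_0 + k/sqrt(d) = 98 + 648.9 = 746.9 MPa

746.9


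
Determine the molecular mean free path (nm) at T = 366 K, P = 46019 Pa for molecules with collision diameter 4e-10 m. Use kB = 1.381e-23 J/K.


Mean free path: lambda = kB*T / (sqrt(2) * pi * d^2 * P)
lambda = 1.381e-23 * 366 / (sqrt(2) * pi * (4e-10)^2 * 46019)
lambda = 1.54509e-07 m
lambda = 154.51 nm

154.51


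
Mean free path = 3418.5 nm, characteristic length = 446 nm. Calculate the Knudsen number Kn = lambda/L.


Knudsen number Kn = lambda / L
Kn = 3418.5 / 446
Kn = 7.6648

7.6648


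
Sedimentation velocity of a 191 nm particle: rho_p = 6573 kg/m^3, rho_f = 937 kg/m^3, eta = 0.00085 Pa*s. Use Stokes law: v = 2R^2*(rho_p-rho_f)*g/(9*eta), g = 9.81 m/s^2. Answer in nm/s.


Radius R = 191/2 nm = 9.55e-08 m
Density difference = 6573 - 937 = 5636 kg/m^3
v = 2 * R^2 * (rho_p - rho_f) * g / (9 * eta)
v = 2 * (9.55e-08)^2 * 5636 * 9.81 / (9 * 0.00085)
v = 1.3183e-07 m/s = 131.8303 nm/s

131.8303


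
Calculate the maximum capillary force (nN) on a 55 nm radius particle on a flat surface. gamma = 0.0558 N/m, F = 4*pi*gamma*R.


Convert radius: R = 55 nm = 5.5e-08 m
F = 4 * pi * gamma * R
F = 4 * pi * 0.0558 * 5.5e-08
F = 3.85662e-08 N = 38.5662 nN

38.5662


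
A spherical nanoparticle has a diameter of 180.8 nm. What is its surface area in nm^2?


Radius r = 180.8/2 = 90.4 nm
Surface area SA = 4 * pi * r^2
SA = 4 * pi * (90.4)^2
SA = 102694.39 nm^2

102694.39


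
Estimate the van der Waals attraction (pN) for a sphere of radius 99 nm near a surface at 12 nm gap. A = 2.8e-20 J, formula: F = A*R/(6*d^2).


Convert to SI: R = 99 nm = 9.9e-08 m, d = 12 nm = 1.2e-08 m
F = A * R / (6 * d^2)
F = 2.8e-20 * 9.9e-08 / (6 * (1.2e-08)^2)
F = 3.20833e-12 N = 3.208 pN

3.208


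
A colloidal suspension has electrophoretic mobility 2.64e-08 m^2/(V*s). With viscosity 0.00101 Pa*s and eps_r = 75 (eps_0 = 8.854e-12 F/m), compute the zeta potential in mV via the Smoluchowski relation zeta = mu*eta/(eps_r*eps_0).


Smoluchowski equation: zeta = mu * eta / (eps_r * eps_0)
zeta = 2.64e-08 * 0.00101 / (75 * 8.854e-12)
zeta = 0.040154 V = 40.15 mV

40.15


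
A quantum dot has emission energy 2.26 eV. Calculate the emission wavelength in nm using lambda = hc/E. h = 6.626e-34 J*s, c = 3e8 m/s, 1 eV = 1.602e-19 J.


Convert energy: E = 2.26 eV = 2.26 * 1.602e-19 = 3.62052e-19 J
lambda = h*c / E = 6.626e-34 * 3e8 / 3.62052e-19
lambda = 5.49037e-07 m = 549.0 nm

549.0


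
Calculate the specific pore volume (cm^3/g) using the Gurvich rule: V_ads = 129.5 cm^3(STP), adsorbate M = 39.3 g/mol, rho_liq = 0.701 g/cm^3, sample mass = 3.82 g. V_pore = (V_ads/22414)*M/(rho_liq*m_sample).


Moles adsorbed n = V_ads / 22414 = 129.5 / 22414 = 5.777639e-03 mol
Liquid volume V_liq = n * M / rho_liq = 5.777639e-03 * 39.3 / 0.701 = 0.32391 cm^3
Specific pore volume V_pore = V_liq / m_sample = 0.32391 / 3.82
V_pore = 0.0848 cm^3/g

0.0848


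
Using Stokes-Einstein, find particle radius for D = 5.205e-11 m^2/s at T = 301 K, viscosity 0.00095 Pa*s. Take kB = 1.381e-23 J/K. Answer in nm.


Stokes-Einstein: R = kB*T / (6*pi*eta*D)
R = 1.381e-23 * 301 / (6 * pi * 0.00095 * 5.205e-11)
R = 4.45979e-09 m = 4.46 nm

4.46


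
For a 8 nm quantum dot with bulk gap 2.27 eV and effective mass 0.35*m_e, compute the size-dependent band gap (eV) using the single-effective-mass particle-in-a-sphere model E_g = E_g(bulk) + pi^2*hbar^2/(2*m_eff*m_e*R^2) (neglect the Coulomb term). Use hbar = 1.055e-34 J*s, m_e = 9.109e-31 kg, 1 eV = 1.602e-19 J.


Radius R = 8/2 nm = 4e-09 m
Confinement energy dE = pi^2 * hbar^2 / (2 * m_eff * m_e * R^2)
dE = pi^2 * (1.055e-34)^2 / (2 * 0.35 * 9.109e-31 * (4e-09)^2) J, divided by 1.602e-19 J/eV
dE = 0.0672 eV
Total band gap = E_g(bulk) + dE = 2.27 + 0.0672 = 2.3372 eV

2.3372


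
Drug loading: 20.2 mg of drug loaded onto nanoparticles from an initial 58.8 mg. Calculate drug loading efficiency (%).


Drug loading efficiency = (drug loaded / drug initial) * 100
DLE = 20.2 / 58.8 * 100
DLE = 0.3435 * 100
DLE = 34.35%

34.35


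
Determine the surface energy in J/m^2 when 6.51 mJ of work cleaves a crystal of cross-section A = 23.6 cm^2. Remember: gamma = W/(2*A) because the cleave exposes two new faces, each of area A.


Convert: A = 23.6 cm^2 = 0.00236 m^2, W = 6.51 mJ = 0.00651 J
Cleaving exposes two faces of area A, so total new surface = 2*A and gamma = W / (2*A)
gamma = 0.00651 / (2 * 0.00236)
gamma = 1.379 J/m^2

1.379


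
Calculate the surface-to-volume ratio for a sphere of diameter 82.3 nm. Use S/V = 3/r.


Radius r = 82.3/2 = 41.15 nm
S/V = 3 / r = 3 / 41.15
S/V = 0.0729 nm^-1

0.0729


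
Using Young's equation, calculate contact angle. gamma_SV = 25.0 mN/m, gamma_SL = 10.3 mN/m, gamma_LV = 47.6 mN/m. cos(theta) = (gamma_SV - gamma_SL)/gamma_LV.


cos(theta) = (gamma_SV - gamma_SL) / gamma_LV
cos(theta) = (25.0 - 10.3) / 47.6
cos(theta) = 0.308824
theta = arccos(0.308824) = 72.01 degrees

72.01


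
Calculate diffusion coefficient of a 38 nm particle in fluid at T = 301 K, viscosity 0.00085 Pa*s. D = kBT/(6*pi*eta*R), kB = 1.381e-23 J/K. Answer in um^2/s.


Radius R = 38/2 = 19 nm = 1.9e-08 m
D = kB*T / (6*pi*eta*R)
D = 1.381e-23 * 301 / (6 * pi * 0.00085 * 1.9e-08)
D = 1.36548e-11 m^2/s = 13.655 um^2/s

13.655


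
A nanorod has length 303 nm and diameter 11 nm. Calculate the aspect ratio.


Aspect ratio AR = length / diameter
AR = 303 / 11
AR = 27.55

27.55


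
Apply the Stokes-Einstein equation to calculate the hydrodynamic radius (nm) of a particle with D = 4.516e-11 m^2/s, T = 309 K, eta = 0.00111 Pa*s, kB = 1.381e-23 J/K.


Stokes-Einstein: R = kB*T / (6*pi*eta*D)
R = 1.381e-23 * 309 / (6 * pi * 0.00111 * 4.516e-11)
R = 4.51621e-09 m = 4.52 nm

4.52


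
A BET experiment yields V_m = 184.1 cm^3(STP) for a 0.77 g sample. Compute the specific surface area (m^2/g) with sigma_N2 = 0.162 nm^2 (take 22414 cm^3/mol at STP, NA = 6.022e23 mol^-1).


Number of moles in monolayer = V_m / 22414 = 184.1 / 22414 = 0.00821362
Number of molecules = moles * NA = 0.00821362 * 6.022e23
SA = molecules * sigma / mass
SA = (184.1 / 22414) * 6.022e23 * 0.162e-18 / 0.77
SA = 1040.6 m^2/g

1040.6


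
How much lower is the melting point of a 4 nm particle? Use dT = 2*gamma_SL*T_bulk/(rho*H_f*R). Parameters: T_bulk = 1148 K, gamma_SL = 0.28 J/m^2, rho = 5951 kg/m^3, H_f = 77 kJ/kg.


Radius R = 4/2 = 2 nm = 2e-09 m
Convert H_f = 77 kJ/kg = 77000 J/kg
dT = 2 * gamma_SL * T_bulk / (rho * H_f * R)
dT = 2 * 0.28 * 1148 / (5951 * 77000 * 2e-09)
dT = 701.5 K

701.5


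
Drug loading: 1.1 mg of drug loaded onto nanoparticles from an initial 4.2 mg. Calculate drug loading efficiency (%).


Drug loading efficiency = (drug loaded / drug initial) * 100
DLE = 1.1 / 4.2 * 100
DLE = 0.2619 * 100
DLE = 26.19%

26.19


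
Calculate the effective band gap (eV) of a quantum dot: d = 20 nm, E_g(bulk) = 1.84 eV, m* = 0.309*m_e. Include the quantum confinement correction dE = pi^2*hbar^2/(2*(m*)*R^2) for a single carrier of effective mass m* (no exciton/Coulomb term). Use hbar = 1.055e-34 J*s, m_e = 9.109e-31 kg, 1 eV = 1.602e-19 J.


Radius R = 20/2 nm = 1e-08 m
Confinement energy dE = pi^2 * hbar^2 / (2 * m_eff * m_e * R^2)
dE = pi^2 * (1.055e-34)^2 / (2 * 0.309 * 9.109e-31 * (1e-08)^2) J, divided by 1.602e-19 J/eV
dE = 0.0122 eV
Total band gap = E_g(bulk) + dE = 1.84 + 0.0122 = 1.8522 eV

1.8522


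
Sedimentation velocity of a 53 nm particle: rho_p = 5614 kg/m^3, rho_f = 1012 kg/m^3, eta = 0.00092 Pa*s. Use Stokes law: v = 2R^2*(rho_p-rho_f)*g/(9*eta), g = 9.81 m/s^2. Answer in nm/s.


Radius R = 53/2 nm = 2.65e-08 m
Density difference = 5614 - 1012 = 4602 kg/m^3
v = 2 * R^2 * (rho_p - rho_f) * g / (9 * eta)
v = 2 * (2.65e-08)^2 * 4602 * 9.81 / (9 * 0.00092)
v = 7.65785e-09 m/s = 7.6579 nm/s

7.6579


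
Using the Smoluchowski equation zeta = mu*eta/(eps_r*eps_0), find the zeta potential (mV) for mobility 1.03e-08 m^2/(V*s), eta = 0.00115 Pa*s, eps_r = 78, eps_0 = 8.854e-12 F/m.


Smoluchowski equation: zeta = mu * eta / (eps_r * eps_0)
zeta = 1.03e-08 * 0.00115 / (78 * 8.854e-12)
zeta = 0.017151 V = 17.15 mV

17.15


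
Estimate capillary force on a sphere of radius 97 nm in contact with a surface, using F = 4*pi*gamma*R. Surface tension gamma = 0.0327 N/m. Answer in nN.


Convert radius: R = 97 nm = 9.7e-08 m
F = 4 * pi * gamma * R
F = 4 * pi * 0.0327 * 9.7e-08
F = 3.98593e-08 N = 39.8593 nN

39.8593


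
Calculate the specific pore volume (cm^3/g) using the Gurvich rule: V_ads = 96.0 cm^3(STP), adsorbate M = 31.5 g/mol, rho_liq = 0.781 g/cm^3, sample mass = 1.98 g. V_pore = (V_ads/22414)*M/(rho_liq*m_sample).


Moles adsorbed n = V_ads / 22414 = 96.0 / 22414 = 4.283037e-03 mol
Liquid volume V_liq = n * M / rho_liq = 4.283037e-03 * 31.5 / 0.781 = 0.17275 cm^3
Specific pore volume V_pore = V_liq / m_sample = 0.17275 / 1.98
V_pore = 0.0872 cm^3/g

0.0872


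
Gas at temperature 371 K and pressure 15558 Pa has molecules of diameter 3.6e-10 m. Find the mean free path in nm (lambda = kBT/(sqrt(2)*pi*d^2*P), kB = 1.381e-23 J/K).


Mean free path: lambda = kB*T / (sqrt(2) * pi * d^2 * P)
lambda = 1.381e-23 * 371 / (sqrt(2) * pi * (3.6e-10)^2 * 15558)
lambda = 5.71931e-07 m
lambda = 571.93 nm

571.93
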